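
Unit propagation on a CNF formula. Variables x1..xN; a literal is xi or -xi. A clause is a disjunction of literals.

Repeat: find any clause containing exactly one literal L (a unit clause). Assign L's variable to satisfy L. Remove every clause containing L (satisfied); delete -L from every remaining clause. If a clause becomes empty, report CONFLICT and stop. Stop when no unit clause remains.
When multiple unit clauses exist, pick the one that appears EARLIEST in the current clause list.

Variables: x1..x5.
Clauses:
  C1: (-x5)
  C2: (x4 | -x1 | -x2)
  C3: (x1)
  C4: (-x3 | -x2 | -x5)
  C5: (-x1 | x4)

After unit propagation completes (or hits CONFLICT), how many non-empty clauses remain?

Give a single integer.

Answer: 0

Derivation:
unit clause [-5] forces x5=F; simplify:
  satisfied 2 clause(s); 3 remain; assigned so far: [5]
unit clause [1] forces x1=T; simplify:
  drop -1 from [4, -1, -2] -> [4, -2]
  drop -1 from [-1, 4] -> [4]
  satisfied 1 clause(s); 2 remain; assigned so far: [1, 5]
unit clause [4] forces x4=T; simplify:
  satisfied 2 clause(s); 0 remain; assigned so far: [1, 4, 5]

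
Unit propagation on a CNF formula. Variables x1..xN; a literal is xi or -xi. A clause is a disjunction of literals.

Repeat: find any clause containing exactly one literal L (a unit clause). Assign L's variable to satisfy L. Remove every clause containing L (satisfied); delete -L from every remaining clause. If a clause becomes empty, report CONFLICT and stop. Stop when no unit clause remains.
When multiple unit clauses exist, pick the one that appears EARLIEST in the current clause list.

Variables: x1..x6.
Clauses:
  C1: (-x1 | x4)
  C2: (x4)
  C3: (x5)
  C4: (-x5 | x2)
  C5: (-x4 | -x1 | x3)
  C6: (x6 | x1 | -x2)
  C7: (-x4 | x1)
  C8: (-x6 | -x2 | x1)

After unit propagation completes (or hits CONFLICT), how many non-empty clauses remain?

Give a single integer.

Answer: 0

Derivation:
unit clause [4] forces x4=T; simplify:
  drop -4 from [-4, -1, 3] -> [-1, 3]
  drop -4 from [-4, 1] -> [1]
  satisfied 2 clause(s); 6 remain; assigned so far: [4]
unit clause [5] forces x5=T; simplify:
  drop -5 from [-5, 2] -> [2]
  satisfied 1 clause(s); 5 remain; assigned so far: [4, 5]
unit clause [2] forces x2=T; simplify:
  drop -2 from [6, 1, -2] -> [6, 1]
  drop -2 from [-6, -2, 1] -> [-6, 1]
  satisfied 1 clause(s); 4 remain; assigned so far: [2, 4, 5]
unit clause [1] forces x1=T; simplify:
  drop -1 from [-1, 3] -> [3]
  satisfied 3 clause(s); 1 remain; assigned so far: [1, 2, 4, 5]
unit clause [3] forces x3=T; simplify:
  satisfied 1 clause(s); 0 remain; assigned so far: [1, 2, 3, 4, 5]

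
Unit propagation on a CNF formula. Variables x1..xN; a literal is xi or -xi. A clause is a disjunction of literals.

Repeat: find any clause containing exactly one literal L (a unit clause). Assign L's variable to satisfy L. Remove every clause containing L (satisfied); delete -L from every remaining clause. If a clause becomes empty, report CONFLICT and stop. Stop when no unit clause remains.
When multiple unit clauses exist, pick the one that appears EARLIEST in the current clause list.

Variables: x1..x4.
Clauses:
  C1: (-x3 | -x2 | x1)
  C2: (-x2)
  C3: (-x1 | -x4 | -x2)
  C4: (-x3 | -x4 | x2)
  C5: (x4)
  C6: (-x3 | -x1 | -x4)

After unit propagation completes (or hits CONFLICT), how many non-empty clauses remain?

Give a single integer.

unit clause [-2] forces x2=F; simplify:
  drop 2 from [-3, -4, 2] -> [-3, -4]
  satisfied 3 clause(s); 3 remain; assigned so far: [2]
unit clause [4] forces x4=T; simplify:
  drop -4 from [-3, -4] -> [-3]
  drop -4 from [-3, -1, -4] -> [-3, -1]
  satisfied 1 clause(s); 2 remain; assigned so far: [2, 4]
unit clause [-3] forces x3=F; simplify:
  satisfied 2 clause(s); 0 remain; assigned so far: [2, 3, 4]

Answer: 0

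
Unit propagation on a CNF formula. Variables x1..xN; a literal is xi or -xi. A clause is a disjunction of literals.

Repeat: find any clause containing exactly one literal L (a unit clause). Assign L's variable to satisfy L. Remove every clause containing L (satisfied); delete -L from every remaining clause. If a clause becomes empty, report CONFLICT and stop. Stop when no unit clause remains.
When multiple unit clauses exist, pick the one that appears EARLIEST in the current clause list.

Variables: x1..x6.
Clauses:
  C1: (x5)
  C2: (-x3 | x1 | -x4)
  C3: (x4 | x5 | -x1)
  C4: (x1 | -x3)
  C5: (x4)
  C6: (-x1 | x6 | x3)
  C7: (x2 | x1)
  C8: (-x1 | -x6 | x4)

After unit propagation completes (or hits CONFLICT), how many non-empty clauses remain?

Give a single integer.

unit clause [5] forces x5=T; simplify:
  satisfied 2 clause(s); 6 remain; assigned so far: [5]
unit clause [4] forces x4=T; simplify:
  drop -4 from [-3, 1, -4] -> [-3, 1]
  satisfied 2 clause(s); 4 remain; assigned so far: [4, 5]

Answer: 4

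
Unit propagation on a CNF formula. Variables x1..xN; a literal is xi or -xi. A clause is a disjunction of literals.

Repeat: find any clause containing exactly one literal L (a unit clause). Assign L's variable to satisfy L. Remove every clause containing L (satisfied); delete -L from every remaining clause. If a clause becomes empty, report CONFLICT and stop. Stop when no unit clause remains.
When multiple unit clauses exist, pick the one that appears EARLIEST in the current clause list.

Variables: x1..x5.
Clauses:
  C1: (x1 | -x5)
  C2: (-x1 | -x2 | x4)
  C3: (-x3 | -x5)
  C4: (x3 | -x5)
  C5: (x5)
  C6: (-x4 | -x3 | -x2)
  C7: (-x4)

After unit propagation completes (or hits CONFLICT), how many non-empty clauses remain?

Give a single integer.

Answer: 2

Derivation:
unit clause [5] forces x5=T; simplify:
  drop -5 from [1, -5] -> [1]
  drop -5 from [-3, -5] -> [-3]
  drop -5 from [3, -5] -> [3]
  satisfied 1 clause(s); 6 remain; assigned so far: [5]
unit clause [1] forces x1=T; simplify:
  drop -1 from [-1, -2, 4] -> [-2, 4]
  satisfied 1 clause(s); 5 remain; assigned so far: [1, 5]
unit clause [-3] forces x3=F; simplify:
  drop 3 from [3] -> [] (empty!)
  satisfied 2 clause(s); 3 remain; assigned so far: [1, 3, 5]
CONFLICT (empty clause)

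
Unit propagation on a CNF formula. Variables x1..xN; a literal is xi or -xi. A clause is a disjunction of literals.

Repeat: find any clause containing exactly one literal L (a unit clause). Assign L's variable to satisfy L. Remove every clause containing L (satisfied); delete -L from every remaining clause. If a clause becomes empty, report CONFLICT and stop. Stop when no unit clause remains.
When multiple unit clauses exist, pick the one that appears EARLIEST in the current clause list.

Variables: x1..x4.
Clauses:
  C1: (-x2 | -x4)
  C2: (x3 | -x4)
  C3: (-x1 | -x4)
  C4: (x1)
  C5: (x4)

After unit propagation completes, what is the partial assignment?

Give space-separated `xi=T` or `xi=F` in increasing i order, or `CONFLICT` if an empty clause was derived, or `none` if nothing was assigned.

Answer: CONFLICT

Derivation:
unit clause [1] forces x1=T; simplify:
  drop -1 from [-1, -4] -> [-4]
  satisfied 1 clause(s); 4 remain; assigned so far: [1]
unit clause [-4] forces x4=F; simplify:
  drop 4 from [4] -> [] (empty!)
  satisfied 3 clause(s); 1 remain; assigned so far: [1, 4]
CONFLICT (empty clause)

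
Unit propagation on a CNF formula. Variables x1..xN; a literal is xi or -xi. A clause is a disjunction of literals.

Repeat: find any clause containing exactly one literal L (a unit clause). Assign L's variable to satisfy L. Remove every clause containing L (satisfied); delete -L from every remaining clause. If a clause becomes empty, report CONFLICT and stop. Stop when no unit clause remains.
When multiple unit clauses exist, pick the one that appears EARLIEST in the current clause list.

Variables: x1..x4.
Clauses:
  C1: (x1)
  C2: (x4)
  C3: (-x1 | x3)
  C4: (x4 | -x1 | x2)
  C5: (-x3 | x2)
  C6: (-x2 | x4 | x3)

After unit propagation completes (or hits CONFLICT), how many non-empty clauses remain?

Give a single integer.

unit clause [1] forces x1=T; simplify:
  drop -1 from [-1, 3] -> [3]
  drop -1 from [4, -1, 2] -> [4, 2]
  satisfied 1 clause(s); 5 remain; assigned so far: [1]
unit clause [4] forces x4=T; simplify:
  satisfied 3 clause(s); 2 remain; assigned so far: [1, 4]
unit clause [3] forces x3=T; simplify:
  drop -3 from [-3, 2] -> [2]
  satisfied 1 clause(s); 1 remain; assigned so far: [1, 3, 4]
unit clause [2] forces x2=T; simplify:
  satisfied 1 clause(s); 0 remain; assigned so far: [1, 2, 3, 4]

Answer: 0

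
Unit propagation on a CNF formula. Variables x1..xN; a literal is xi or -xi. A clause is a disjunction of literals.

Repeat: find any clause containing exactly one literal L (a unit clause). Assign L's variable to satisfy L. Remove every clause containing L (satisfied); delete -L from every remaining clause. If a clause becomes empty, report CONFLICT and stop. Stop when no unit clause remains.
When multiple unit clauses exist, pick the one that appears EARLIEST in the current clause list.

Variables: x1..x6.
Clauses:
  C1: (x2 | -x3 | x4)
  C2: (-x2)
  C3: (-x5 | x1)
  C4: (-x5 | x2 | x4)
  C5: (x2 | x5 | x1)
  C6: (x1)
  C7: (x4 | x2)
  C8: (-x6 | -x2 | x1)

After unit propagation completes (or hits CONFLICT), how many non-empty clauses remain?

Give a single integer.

unit clause [-2] forces x2=F; simplify:
  drop 2 from [2, -3, 4] -> [-3, 4]
  drop 2 from [-5, 2, 4] -> [-5, 4]
  drop 2 from [2, 5, 1] -> [5, 1]
  drop 2 from [4, 2] -> [4]
  satisfied 2 clause(s); 6 remain; assigned so far: [2]
unit clause [1] forces x1=T; simplify:
  satisfied 3 clause(s); 3 remain; assigned so far: [1, 2]
unit clause [4] forces x4=T; simplify:
  satisfied 3 clause(s); 0 remain; assigned so far: [1, 2, 4]

Answer: 0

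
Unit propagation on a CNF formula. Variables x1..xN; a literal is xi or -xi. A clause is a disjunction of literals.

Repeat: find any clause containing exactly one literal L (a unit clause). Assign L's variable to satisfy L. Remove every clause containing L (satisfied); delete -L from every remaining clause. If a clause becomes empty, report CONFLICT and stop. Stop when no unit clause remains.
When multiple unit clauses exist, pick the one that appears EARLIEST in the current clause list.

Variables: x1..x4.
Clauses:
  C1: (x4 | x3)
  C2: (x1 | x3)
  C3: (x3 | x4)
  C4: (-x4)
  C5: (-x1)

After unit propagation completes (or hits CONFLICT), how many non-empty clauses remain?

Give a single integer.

Answer: 0

Derivation:
unit clause [-4] forces x4=F; simplify:
  drop 4 from [4, 3] -> [3]
  drop 4 from [3, 4] -> [3]
  satisfied 1 clause(s); 4 remain; assigned so far: [4]
unit clause [3] forces x3=T; simplify:
  satisfied 3 clause(s); 1 remain; assigned so far: [3, 4]
unit clause [-1] forces x1=F; simplify:
  satisfied 1 clause(s); 0 remain; assigned so far: [1, 3, 4]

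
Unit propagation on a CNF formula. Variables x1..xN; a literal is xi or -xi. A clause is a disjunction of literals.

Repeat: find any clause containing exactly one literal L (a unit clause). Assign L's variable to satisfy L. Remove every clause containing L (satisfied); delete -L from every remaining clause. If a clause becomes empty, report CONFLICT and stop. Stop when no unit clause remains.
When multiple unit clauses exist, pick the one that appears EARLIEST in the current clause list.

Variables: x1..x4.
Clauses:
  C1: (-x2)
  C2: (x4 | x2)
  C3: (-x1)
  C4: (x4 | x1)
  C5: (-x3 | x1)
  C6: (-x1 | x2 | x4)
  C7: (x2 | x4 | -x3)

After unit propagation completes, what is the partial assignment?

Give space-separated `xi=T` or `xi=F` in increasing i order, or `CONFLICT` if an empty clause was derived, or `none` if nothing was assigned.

unit clause [-2] forces x2=F; simplify:
  drop 2 from [4, 2] -> [4]
  drop 2 from [-1, 2, 4] -> [-1, 4]
  drop 2 from [2, 4, -3] -> [4, -3]
  satisfied 1 clause(s); 6 remain; assigned so far: [2]
unit clause [4] forces x4=T; simplify:
  satisfied 4 clause(s); 2 remain; assigned so far: [2, 4]
unit clause [-1] forces x1=F; simplify:
  drop 1 from [-3, 1] -> [-3]
  satisfied 1 clause(s); 1 remain; assigned so far: [1, 2, 4]
unit clause [-3] forces x3=F; simplify:
  satisfied 1 clause(s); 0 remain; assigned so far: [1, 2, 3, 4]

Answer: x1=F x2=F x3=F x4=T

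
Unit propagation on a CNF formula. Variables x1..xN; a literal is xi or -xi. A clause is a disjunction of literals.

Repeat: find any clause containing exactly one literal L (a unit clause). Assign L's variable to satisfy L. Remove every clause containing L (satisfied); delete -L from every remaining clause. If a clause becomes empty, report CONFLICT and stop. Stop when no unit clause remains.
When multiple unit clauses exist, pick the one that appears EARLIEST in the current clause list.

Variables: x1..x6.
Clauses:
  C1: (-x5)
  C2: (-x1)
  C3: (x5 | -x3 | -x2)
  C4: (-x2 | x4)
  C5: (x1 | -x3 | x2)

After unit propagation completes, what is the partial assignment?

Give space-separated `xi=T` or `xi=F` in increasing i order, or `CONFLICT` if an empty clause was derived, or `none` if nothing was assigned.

unit clause [-5] forces x5=F; simplify:
  drop 5 from [5, -3, -2] -> [-3, -2]
  satisfied 1 clause(s); 4 remain; assigned so far: [5]
unit clause [-1] forces x1=F; simplify:
  drop 1 from [1, -3, 2] -> [-3, 2]
  satisfied 1 clause(s); 3 remain; assigned so far: [1, 5]

Answer: x1=F x5=F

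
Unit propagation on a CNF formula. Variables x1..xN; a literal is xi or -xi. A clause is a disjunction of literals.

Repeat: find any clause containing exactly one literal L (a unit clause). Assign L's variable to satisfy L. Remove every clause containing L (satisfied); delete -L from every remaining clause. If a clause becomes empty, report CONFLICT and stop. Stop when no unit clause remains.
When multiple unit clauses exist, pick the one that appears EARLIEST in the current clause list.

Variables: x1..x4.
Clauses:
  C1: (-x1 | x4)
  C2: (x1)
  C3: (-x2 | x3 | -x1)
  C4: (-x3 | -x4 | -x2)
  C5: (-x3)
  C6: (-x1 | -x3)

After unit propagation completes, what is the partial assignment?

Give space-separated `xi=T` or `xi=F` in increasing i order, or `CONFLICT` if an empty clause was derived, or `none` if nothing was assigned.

unit clause [1] forces x1=T; simplify:
  drop -1 from [-1, 4] -> [4]
  drop -1 from [-2, 3, -1] -> [-2, 3]
  drop -1 from [-1, -3] -> [-3]
  satisfied 1 clause(s); 5 remain; assigned so far: [1]
unit clause [4] forces x4=T; simplify:
  drop -4 from [-3, -4, -2] -> [-3, -2]
  satisfied 1 clause(s); 4 remain; assigned so far: [1, 4]
unit clause [-3] forces x3=F; simplify:
  drop 3 from [-2, 3] -> [-2]
  satisfied 3 clause(s); 1 remain; assigned so far: [1, 3, 4]
unit clause [-2] forces x2=F; simplify:
  satisfied 1 clause(s); 0 remain; assigned so far: [1, 2, 3, 4]

Answer: x1=T x2=F x3=F x4=T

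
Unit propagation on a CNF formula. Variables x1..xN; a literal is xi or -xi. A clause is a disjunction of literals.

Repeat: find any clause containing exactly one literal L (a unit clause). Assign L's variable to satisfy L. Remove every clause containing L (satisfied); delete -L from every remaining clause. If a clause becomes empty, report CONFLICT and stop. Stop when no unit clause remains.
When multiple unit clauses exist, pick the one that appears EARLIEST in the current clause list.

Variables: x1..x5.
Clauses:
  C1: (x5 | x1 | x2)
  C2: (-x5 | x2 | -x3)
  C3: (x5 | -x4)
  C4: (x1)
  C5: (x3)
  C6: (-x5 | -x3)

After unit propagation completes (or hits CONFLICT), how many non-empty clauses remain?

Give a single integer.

unit clause [1] forces x1=T; simplify:
  satisfied 2 clause(s); 4 remain; assigned so far: [1]
unit clause [3] forces x3=T; simplify:
  drop -3 from [-5, 2, -3] -> [-5, 2]
  drop -3 from [-5, -3] -> [-5]
  satisfied 1 clause(s); 3 remain; assigned so far: [1, 3]
unit clause [-5] forces x5=F; simplify:
  drop 5 from [5, -4] -> [-4]
  satisfied 2 clause(s); 1 remain; assigned so far: [1, 3, 5]
unit clause [-4] forces x4=F; simplify:
  satisfied 1 clause(s); 0 remain; assigned so far: [1, 3, 4, 5]

Answer: 0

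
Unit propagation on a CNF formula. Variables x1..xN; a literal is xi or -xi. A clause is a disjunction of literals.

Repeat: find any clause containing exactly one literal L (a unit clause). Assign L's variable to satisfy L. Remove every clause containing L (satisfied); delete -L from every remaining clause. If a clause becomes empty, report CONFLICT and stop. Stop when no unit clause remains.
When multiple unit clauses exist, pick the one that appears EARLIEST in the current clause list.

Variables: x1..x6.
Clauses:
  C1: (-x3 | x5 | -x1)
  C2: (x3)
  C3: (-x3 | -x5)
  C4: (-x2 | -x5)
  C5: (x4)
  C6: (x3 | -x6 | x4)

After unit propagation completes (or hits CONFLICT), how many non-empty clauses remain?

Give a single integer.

Answer: 0

Derivation:
unit clause [3] forces x3=T; simplify:
  drop -3 from [-3, 5, -1] -> [5, -1]
  drop -3 from [-3, -5] -> [-5]
  satisfied 2 clause(s); 4 remain; assigned so far: [3]
unit clause [-5] forces x5=F; simplify:
  drop 5 from [5, -1] -> [-1]
  satisfied 2 clause(s); 2 remain; assigned so far: [3, 5]
unit clause [-1] forces x1=F; simplify:
  satisfied 1 clause(s); 1 remain; assigned so far: [1, 3, 5]
unit clause [4] forces x4=T; simplify:
  satisfied 1 clause(s); 0 remain; assigned so far: [1, 3, 4, 5]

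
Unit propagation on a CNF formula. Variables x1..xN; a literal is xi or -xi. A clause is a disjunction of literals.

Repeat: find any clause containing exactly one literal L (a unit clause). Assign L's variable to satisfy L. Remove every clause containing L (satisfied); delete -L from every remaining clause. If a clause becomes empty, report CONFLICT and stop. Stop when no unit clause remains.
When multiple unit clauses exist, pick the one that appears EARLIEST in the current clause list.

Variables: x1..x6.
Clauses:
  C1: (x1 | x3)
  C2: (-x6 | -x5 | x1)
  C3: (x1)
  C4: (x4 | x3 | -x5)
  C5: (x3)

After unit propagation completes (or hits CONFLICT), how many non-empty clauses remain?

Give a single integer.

unit clause [1] forces x1=T; simplify:
  satisfied 3 clause(s); 2 remain; assigned so far: [1]
unit clause [3] forces x3=T; simplify:
  satisfied 2 clause(s); 0 remain; assigned so far: [1, 3]

Answer: 0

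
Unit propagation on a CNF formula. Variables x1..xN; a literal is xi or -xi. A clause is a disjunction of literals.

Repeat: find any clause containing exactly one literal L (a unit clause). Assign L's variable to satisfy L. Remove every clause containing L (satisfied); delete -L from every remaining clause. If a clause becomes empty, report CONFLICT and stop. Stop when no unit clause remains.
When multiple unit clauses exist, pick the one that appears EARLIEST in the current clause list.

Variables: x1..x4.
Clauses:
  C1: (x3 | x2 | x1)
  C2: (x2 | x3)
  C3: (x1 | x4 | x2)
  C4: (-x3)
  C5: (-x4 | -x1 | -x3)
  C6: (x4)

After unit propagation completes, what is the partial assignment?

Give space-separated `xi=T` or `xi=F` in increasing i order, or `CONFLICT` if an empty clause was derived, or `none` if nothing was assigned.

unit clause [-3] forces x3=F; simplify:
  drop 3 from [3, 2, 1] -> [2, 1]
  drop 3 from [2, 3] -> [2]
  satisfied 2 clause(s); 4 remain; assigned so far: [3]
unit clause [2] forces x2=T; simplify:
  satisfied 3 clause(s); 1 remain; assigned so far: [2, 3]
unit clause [4] forces x4=T; simplify:
  satisfied 1 clause(s); 0 remain; assigned so far: [2, 3, 4]

Answer: x2=T x3=F x4=T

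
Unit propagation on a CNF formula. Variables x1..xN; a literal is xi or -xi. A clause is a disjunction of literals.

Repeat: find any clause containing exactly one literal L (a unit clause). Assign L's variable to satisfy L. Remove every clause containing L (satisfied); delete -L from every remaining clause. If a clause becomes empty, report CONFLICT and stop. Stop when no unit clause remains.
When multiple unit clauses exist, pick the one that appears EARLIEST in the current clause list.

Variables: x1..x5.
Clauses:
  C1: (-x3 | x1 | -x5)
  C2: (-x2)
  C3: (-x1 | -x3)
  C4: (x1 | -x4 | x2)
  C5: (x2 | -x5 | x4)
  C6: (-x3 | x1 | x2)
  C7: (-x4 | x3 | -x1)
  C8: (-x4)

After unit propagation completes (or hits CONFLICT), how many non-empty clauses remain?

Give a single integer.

unit clause [-2] forces x2=F; simplify:
  drop 2 from [1, -4, 2] -> [1, -4]
  drop 2 from [2, -5, 4] -> [-5, 4]
  drop 2 from [-3, 1, 2] -> [-3, 1]
  satisfied 1 clause(s); 7 remain; assigned so far: [2]
unit clause [-4] forces x4=F; simplify:
  drop 4 from [-5, 4] -> [-5]
  satisfied 3 clause(s); 4 remain; assigned so far: [2, 4]
unit clause [-5] forces x5=F; simplify:
  satisfied 2 clause(s); 2 remain; assigned so far: [2, 4, 5]

Answer: 2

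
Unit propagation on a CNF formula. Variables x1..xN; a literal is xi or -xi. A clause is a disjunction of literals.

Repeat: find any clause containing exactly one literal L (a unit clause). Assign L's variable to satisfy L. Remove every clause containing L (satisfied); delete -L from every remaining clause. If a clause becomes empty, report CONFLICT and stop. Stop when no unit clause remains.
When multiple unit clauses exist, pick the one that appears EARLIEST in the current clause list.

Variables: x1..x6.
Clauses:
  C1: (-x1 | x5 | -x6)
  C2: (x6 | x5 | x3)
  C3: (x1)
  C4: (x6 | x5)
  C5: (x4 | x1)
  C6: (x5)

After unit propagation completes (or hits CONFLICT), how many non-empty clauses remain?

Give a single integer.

unit clause [1] forces x1=T; simplify:
  drop -1 from [-1, 5, -6] -> [5, -6]
  satisfied 2 clause(s); 4 remain; assigned so far: [1]
unit clause [5] forces x5=T; simplify:
  satisfied 4 clause(s); 0 remain; assigned so far: [1, 5]

Answer: 0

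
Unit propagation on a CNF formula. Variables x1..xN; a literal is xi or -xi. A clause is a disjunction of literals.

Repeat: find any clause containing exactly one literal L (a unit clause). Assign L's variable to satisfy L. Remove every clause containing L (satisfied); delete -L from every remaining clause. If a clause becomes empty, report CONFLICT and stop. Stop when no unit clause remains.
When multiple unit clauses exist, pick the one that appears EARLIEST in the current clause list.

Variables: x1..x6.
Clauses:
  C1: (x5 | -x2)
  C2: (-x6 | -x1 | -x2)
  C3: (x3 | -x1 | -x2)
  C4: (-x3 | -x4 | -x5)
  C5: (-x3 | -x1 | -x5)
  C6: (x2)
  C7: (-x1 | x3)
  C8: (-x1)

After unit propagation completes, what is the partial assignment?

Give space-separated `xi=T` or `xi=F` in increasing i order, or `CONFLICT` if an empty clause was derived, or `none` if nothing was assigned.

Answer: x1=F x2=T x5=T

Derivation:
unit clause [2] forces x2=T; simplify:
  drop -2 from [5, -2] -> [5]
  drop -2 from [-6, -1, -2] -> [-6, -1]
  drop -2 from [3, -1, -2] -> [3, -1]
  satisfied 1 clause(s); 7 remain; assigned so far: [2]
unit clause [5] forces x5=T; simplify:
  drop -5 from [-3, -4, -5] -> [-3, -4]
  drop -5 from [-3, -1, -5] -> [-3, -1]
  satisfied 1 clause(s); 6 remain; assigned so far: [2, 5]
unit clause [-1] forces x1=F; simplify:
  satisfied 5 clause(s); 1 remain; assigned so far: [1, 2, 5]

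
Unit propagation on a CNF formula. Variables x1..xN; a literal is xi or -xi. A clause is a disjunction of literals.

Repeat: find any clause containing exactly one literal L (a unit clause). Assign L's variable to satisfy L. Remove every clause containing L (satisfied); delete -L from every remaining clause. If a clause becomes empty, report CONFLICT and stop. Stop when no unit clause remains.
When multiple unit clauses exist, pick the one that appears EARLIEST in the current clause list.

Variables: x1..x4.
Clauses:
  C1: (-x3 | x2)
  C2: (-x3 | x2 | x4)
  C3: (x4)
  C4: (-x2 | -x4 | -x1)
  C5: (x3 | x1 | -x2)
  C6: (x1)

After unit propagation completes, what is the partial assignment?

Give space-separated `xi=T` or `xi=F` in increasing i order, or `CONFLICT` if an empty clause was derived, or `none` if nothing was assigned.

unit clause [4] forces x4=T; simplify:
  drop -4 from [-2, -4, -1] -> [-2, -1]
  satisfied 2 clause(s); 4 remain; assigned so far: [4]
unit clause [1] forces x1=T; simplify:
  drop -1 from [-2, -1] -> [-2]
  satisfied 2 clause(s); 2 remain; assigned so far: [1, 4]
unit clause [-2] forces x2=F; simplify:
  drop 2 from [-3, 2] -> [-3]
  satisfied 1 clause(s); 1 remain; assigned so far: [1, 2, 4]
unit clause [-3] forces x3=F; simplify:
  satisfied 1 clause(s); 0 remain; assigned so far: [1, 2, 3, 4]

Answer: x1=T x2=F x3=F x4=T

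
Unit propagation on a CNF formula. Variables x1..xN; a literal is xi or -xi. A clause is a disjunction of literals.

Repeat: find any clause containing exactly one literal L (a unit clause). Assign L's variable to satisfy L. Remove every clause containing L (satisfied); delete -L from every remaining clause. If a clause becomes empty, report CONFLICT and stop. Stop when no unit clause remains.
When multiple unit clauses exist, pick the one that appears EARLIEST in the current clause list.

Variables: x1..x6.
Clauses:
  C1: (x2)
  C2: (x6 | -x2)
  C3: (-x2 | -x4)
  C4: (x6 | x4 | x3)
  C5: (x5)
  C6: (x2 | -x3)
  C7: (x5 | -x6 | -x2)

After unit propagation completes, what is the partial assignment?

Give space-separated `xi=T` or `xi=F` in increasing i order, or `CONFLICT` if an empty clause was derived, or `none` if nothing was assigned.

unit clause [2] forces x2=T; simplify:
  drop -2 from [6, -2] -> [6]
  drop -2 from [-2, -4] -> [-4]
  drop -2 from [5, -6, -2] -> [5, -6]
  satisfied 2 clause(s); 5 remain; assigned so far: [2]
unit clause [6] forces x6=T; simplify:
  drop -6 from [5, -6] -> [5]
  satisfied 2 clause(s); 3 remain; assigned so far: [2, 6]
unit clause [-4] forces x4=F; simplify:
  satisfied 1 clause(s); 2 remain; assigned so far: [2, 4, 6]
unit clause [5] forces x5=T; simplify:
  satisfied 2 clause(s); 0 remain; assigned so far: [2, 4, 5, 6]

Answer: x2=T x4=F x5=T x6=T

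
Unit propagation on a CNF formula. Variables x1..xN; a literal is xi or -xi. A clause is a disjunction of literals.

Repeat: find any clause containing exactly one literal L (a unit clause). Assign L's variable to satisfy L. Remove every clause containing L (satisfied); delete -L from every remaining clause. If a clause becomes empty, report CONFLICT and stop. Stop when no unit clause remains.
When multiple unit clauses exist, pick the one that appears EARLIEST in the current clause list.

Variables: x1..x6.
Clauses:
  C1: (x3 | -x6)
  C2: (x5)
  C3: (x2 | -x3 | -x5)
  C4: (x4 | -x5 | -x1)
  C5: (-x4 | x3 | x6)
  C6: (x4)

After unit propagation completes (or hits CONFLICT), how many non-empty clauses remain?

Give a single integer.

Answer: 3

Derivation:
unit clause [5] forces x5=T; simplify:
  drop -5 from [2, -3, -5] -> [2, -3]
  drop -5 from [4, -5, -1] -> [4, -1]
  satisfied 1 clause(s); 5 remain; assigned so far: [5]
unit clause [4] forces x4=T; simplify:
  drop -4 from [-4, 3, 6] -> [3, 6]
  satisfied 2 clause(s); 3 remain; assigned so far: [4, 5]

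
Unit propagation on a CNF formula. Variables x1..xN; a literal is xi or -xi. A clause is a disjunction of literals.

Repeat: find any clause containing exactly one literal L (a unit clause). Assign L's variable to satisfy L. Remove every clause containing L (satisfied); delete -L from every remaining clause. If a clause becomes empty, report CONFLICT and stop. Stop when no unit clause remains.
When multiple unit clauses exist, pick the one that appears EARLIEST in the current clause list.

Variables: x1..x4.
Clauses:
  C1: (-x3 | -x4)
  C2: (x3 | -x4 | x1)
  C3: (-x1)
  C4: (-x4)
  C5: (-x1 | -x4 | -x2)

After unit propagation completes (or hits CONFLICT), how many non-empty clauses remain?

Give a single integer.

unit clause [-1] forces x1=F; simplify:
  drop 1 from [3, -4, 1] -> [3, -4]
  satisfied 2 clause(s); 3 remain; assigned so far: [1]
unit clause [-4] forces x4=F; simplify:
  satisfied 3 clause(s); 0 remain; assigned so far: [1, 4]

Answer: 0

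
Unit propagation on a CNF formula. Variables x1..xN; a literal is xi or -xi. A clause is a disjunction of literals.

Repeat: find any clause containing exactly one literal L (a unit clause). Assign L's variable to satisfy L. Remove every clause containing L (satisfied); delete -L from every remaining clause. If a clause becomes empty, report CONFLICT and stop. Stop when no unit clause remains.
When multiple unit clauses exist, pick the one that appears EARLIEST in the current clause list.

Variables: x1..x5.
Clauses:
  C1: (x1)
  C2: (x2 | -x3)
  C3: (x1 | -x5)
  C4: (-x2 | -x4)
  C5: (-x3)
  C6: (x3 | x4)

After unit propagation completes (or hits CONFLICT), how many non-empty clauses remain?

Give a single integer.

Answer: 0

Derivation:
unit clause [1] forces x1=T; simplify:
  satisfied 2 clause(s); 4 remain; assigned so far: [1]
unit clause [-3] forces x3=F; simplify:
  drop 3 from [3, 4] -> [4]
  satisfied 2 clause(s); 2 remain; assigned so far: [1, 3]
unit clause [4] forces x4=T; simplify:
  drop -4 from [-2, -4] -> [-2]
  satisfied 1 clause(s); 1 remain; assigned so far: [1, 3, 4]
unit clause [-2] forces x2=F; simplify:
  satisfied 1 clause(s); 0 remain; assigned so far: [1, 2, 3, 4]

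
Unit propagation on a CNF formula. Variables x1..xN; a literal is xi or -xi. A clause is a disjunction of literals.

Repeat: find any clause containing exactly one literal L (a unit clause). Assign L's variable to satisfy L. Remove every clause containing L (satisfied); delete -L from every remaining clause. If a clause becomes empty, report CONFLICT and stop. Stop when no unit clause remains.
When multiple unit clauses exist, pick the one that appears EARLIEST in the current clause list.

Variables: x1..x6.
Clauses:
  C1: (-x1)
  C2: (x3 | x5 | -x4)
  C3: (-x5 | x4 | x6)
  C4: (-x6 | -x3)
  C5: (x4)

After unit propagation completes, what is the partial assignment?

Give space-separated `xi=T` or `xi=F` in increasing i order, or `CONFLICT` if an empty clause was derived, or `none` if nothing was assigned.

Answer: x1=F x4=T

Derivation:
unit clause [-1] forces x1=F; simplify:
  satisfied 1 clause(s); 4 remain; assigned so far: [1]
unit clause [4] forces x4=T; simplify:
  drop -4 from [3, 5, -4] -> [3, 5]
  satisfied 2 clause(s); 2 remain; assigned so far: [1, 4]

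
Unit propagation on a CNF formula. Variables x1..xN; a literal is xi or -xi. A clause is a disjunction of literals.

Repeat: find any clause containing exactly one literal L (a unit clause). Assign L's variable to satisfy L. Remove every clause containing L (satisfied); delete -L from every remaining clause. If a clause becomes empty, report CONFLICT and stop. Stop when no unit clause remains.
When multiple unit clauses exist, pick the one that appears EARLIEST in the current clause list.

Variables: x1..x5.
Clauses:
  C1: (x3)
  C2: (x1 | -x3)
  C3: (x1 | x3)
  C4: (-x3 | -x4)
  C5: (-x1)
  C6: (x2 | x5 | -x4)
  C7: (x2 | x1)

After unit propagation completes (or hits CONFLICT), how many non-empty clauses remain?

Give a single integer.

Answer: 2

Derivation:
unit clause [3] forces x3=T; simplify:
  drop -3 from [1, -3] -> [1]
  drop -3 from [-3, -4] -> [-4]
  satisfied 2 clause(s); 5 remain; assigned so far: [3]
unit clause [1] forces x1=T; simplify:
  drop -1 from [-1] -> [] (empty!)
  satisfied 2 clause(s); 3 remain; assigned so far: [1, 3]
CONFLICT (empty clause)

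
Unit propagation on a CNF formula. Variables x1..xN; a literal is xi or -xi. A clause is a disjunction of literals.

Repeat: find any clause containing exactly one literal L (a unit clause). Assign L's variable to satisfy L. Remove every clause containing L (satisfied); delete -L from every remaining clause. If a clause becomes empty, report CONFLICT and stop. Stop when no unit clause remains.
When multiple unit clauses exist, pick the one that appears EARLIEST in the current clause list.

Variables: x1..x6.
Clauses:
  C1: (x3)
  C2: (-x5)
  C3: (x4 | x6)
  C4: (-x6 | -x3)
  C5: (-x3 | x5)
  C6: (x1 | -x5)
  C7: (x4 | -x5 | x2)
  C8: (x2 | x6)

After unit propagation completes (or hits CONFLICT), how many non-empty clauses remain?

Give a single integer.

unit clause [3] forces x3=T; simplify:
  drop -3 from [-6, -3] -> [-6]
  drop -3 from [-3, 5] -> [5]
  satisfied 1 clause(s); 7 remain; assigned so far: [3]
unit clause [-5] forces x5=F; simplify:
  drop 5 from [5] -> [] (empty!)
  satisfied 3 clause(s); 4 remain; assigned so far: [3, 5]
CONFLICT (empty clause)

Answer: 3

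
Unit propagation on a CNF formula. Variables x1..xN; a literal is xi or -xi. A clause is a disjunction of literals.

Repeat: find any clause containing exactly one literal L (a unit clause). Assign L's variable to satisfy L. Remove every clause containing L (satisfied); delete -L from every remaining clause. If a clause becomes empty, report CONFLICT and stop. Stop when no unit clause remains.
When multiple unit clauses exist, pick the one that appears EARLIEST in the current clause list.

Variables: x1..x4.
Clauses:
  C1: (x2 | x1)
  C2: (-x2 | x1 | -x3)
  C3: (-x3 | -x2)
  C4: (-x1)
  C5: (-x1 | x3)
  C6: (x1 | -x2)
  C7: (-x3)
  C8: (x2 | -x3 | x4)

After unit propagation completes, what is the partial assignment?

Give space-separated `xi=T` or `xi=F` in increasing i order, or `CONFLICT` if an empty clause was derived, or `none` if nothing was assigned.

unit clause [-1] forces x1=F; simplify:
  drop 1 from [2, 1] -> [2]
  drop 1 from [-2, 1, -3] -> [-2, -3]
  drop 1 from [1, -2] -> [-2]
  satisfied 2 clause(s); 6 remain; assigned so far: [1]
unit clause [2] forces x2=T; simplify:
  drop -2 from [-2, -3] -> [-3]
  drop -2 from [-3, -2] -> [-3]
  drop -2 from [-2] -> [] (empty!)
  satisfied 2 clause(s); 4 remain; assigned so far: [1, 2]
CONFLICT (empty clause)

Answer: CONFLICT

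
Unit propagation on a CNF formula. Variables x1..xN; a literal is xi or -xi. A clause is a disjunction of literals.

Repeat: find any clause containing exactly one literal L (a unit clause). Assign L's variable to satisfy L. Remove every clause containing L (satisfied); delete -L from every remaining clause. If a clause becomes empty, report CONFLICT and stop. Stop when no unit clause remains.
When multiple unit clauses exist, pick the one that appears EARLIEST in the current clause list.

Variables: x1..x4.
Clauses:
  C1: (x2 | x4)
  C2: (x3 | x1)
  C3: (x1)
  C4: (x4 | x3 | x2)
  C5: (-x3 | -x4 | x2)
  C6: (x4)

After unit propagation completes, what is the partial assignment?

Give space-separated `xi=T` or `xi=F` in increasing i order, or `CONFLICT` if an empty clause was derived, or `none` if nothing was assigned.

unit clause [1] forces x1=T; simplify:
  satisfied 2 clause(s); 4 remain; assigned so far: [1]
unit clause [4] forces x4=T; simplify:
  drop -4 from [-3, -4, 2] -> [-3, 2]
  satisfied 3 clause(s); 1 remain; assigned so far: [1, 4]

Answer: x1=T x4=T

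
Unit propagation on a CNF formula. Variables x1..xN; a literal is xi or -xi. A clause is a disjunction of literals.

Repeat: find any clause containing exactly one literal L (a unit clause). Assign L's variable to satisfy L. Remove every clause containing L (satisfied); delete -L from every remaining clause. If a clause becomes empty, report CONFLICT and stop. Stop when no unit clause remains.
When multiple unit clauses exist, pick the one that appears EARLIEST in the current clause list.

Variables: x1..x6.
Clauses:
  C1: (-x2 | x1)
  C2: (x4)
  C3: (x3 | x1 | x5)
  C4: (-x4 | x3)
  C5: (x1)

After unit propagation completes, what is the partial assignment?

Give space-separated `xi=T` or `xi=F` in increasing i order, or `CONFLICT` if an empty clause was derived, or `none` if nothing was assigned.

unit clause [4] forces x4=T; simplify:
  drop -4 from [-4, 3] -> [3]
  satisfied 1 clause(s); 4 remain; assigned so far: [4]
unit clause [3] forces x3=T; simplify:
  satisfied 2 clause(s); 2 remain; assigned so far: [3, 4]
unit clause [1] forces x1=T; simplify:
  satisfied 2 clause(s); 0 remain; assigned so far: [1, 3, 4]

Answer: x1=T x3=T x4=T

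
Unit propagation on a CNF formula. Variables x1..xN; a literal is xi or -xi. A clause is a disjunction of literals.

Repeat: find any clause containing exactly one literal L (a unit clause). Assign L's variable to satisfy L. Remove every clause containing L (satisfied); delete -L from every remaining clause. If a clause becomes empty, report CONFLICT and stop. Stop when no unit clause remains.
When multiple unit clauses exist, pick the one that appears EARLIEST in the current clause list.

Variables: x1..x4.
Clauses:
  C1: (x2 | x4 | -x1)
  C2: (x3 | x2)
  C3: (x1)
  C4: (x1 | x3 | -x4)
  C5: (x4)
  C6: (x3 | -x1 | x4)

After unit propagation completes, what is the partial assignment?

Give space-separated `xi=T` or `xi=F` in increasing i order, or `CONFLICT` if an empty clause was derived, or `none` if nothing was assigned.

unit clause [1] forces x1=T; simplify:
  drop -1 from [2, 4, -1] -> [2, 4]
  drop -1 from [3, -1, 4] -> [3, 4]
  satisfied 2 clause(s); 4 remain; assigned so far: [1]
unit clause [4] forces x4=T; simplify:
  satisfied 3 clause(s); 1 remain; assigned so far: [1, 4]

Answer: x1=T x4=T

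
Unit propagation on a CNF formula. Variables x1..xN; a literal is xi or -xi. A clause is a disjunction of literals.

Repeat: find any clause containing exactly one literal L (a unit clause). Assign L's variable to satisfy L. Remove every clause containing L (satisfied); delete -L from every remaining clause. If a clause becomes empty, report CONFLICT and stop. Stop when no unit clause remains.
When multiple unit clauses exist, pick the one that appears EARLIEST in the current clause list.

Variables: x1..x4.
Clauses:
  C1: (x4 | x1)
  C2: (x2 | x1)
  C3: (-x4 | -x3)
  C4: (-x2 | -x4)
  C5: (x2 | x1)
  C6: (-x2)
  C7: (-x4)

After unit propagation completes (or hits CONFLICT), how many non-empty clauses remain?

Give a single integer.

Answer: 0

Derivation:
unit clause [-2] forces x2=F; simplify:
  drop 2 from [2, 1] -> [1]
  drop 2 from [2, 1] -> [1]
  satisfied 2 clause(s); 5 remain; assigned so far: [2]
unit clause [1] forces x1=T; simplify:
  satisfied 3 clause(s); 2 remain; assigned so far: [1, 2]
unit clause [-4] forces x4=F; simplify:
  satisfied 2 clause(s); 0 remain; assigned so far: [1, 2, 4]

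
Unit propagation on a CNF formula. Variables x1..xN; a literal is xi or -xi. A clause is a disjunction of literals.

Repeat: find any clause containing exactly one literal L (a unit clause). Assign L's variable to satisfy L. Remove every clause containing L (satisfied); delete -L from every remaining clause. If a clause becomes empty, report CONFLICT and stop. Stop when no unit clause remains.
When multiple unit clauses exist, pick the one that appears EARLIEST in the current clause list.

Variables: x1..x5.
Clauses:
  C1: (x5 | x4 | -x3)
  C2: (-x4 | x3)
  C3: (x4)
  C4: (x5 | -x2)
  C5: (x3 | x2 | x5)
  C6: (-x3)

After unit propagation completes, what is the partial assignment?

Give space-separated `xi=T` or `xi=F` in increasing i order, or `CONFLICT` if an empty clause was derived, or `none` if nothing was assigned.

Answer: CONFLICT

Derivation:
unit clause [4] forces x4=T; simplify:
  drop -4 from [-4, 3] -> [3]
  satisfied 2 clause(s); 4 remain; assigned so far: [4]
unit clause [3] forces x3=T; simplify:
  drop -3 from [-3] -> [] (empty!)
  satisfied 2 clause(s); 2 remain; assigned so far: [3, 4]
CONFLICT (empty clause)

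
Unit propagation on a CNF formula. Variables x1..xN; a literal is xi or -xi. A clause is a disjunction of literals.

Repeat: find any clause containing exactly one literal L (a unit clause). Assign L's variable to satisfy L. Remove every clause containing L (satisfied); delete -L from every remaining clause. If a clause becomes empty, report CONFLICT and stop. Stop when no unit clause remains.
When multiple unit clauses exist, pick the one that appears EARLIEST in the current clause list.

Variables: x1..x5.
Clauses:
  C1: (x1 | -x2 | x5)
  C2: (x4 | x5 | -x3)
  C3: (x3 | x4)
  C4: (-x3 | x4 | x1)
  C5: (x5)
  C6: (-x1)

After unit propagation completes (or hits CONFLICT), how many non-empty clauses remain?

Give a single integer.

Answer: 2

Derivation:
unit clause [5] forces x5=T; simplify:
  satisfied 3 clause(s); 3 remain; assigned so far: [5]
unit clause [-1] forces x1=F; simplify:
  drop 1 from [-3, 4, 1] -> [-3, 4]
  satisfied 1 clause(s); 2 remain; assigned so far: [1, 5]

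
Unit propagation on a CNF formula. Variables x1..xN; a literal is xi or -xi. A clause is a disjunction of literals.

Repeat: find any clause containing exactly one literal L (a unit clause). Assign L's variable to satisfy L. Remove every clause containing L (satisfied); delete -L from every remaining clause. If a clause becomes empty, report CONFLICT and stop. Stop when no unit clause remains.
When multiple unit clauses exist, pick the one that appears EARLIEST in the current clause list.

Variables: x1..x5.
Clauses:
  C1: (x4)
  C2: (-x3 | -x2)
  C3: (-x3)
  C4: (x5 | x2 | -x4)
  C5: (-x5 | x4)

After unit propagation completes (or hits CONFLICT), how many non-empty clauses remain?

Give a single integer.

unit clause [4] forces x4=T; simplify:
  drop -4 from [5, 2, -4] -> [5, 2]
  satisfied 2 clause(s); 3 remain; assigned so far: [4]
unit clause [-3] forces x3=F; simplify:
  satisfied 2 clause(s); 1 remain; assigned so far: [3, 4]

Answer: 1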